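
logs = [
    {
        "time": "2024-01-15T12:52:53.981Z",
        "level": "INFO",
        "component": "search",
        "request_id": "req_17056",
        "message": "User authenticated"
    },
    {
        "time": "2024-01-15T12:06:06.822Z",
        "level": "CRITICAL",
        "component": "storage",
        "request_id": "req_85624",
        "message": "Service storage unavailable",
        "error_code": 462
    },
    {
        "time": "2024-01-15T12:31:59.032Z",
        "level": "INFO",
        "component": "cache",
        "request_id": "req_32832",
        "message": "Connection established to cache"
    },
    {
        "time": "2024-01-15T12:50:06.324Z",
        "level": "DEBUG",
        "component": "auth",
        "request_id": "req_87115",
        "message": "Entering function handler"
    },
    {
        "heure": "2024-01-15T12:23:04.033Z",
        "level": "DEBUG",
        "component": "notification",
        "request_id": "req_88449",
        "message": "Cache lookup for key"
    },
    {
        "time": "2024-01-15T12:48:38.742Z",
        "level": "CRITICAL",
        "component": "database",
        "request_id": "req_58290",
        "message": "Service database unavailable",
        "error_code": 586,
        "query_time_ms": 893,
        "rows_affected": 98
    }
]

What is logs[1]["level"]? "CRITICAL"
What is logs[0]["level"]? "INFO"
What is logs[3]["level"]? "DEBUG"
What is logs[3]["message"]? "Entering function handler"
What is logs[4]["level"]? "DEBUG"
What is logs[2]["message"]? "Connection established to cache"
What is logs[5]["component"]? "database"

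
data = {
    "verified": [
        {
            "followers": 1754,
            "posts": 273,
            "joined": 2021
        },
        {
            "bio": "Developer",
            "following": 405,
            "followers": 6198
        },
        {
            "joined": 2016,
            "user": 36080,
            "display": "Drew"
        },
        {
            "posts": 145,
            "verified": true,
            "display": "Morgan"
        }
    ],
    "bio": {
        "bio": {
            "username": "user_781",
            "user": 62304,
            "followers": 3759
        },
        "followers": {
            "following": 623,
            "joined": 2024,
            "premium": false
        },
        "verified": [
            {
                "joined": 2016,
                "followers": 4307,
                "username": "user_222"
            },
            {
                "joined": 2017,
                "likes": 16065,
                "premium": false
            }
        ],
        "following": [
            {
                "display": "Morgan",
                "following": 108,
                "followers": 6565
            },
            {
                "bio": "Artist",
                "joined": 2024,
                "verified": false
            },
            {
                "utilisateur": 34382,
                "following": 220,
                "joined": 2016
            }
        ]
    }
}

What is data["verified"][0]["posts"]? 273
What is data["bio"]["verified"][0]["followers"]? 4307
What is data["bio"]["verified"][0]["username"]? "user_222"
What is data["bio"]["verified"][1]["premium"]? False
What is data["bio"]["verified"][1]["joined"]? 2017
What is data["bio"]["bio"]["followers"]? 3759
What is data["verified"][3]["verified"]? True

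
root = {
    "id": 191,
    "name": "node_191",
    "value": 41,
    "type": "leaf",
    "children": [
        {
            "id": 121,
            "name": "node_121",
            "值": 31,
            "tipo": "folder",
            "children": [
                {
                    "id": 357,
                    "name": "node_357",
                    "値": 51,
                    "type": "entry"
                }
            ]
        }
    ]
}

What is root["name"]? "node_191"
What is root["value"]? 41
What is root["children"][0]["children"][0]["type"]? "entry"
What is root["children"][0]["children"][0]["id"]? 357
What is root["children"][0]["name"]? "node_121"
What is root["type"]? "leaf"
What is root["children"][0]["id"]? 121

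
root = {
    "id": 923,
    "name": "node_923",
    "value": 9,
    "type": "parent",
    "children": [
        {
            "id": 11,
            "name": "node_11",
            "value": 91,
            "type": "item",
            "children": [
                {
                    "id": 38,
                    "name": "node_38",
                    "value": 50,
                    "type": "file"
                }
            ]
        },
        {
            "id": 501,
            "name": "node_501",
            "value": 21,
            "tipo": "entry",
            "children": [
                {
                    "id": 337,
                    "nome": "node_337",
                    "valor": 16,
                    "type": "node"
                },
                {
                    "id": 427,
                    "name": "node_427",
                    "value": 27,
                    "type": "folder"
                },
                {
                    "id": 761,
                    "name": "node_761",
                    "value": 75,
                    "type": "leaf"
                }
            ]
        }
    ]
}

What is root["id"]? 923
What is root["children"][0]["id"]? 11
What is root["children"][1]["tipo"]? "entry"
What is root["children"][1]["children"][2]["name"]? "node_761"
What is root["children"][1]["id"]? 501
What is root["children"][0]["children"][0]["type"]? "file"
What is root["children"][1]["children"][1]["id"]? 427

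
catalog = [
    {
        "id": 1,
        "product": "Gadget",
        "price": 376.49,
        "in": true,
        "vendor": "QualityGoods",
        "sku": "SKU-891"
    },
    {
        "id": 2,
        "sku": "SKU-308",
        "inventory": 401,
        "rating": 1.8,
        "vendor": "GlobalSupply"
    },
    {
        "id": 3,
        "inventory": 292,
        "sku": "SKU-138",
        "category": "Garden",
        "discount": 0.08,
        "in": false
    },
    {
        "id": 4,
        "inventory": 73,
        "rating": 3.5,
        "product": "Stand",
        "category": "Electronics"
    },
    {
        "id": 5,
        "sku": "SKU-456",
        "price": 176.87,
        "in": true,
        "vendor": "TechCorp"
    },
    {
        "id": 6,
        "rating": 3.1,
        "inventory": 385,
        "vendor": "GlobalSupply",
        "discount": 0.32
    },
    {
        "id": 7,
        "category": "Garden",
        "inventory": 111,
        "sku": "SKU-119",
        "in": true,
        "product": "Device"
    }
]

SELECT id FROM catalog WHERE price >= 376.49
[1]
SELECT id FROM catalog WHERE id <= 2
[1, 2]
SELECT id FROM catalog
[1, 2, 3, 4, 5, 6, 7]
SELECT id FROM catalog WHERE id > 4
[5, 6, 7]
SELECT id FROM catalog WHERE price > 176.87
[1]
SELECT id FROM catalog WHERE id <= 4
[1, 2, 3, 4]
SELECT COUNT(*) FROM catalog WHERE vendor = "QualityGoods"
1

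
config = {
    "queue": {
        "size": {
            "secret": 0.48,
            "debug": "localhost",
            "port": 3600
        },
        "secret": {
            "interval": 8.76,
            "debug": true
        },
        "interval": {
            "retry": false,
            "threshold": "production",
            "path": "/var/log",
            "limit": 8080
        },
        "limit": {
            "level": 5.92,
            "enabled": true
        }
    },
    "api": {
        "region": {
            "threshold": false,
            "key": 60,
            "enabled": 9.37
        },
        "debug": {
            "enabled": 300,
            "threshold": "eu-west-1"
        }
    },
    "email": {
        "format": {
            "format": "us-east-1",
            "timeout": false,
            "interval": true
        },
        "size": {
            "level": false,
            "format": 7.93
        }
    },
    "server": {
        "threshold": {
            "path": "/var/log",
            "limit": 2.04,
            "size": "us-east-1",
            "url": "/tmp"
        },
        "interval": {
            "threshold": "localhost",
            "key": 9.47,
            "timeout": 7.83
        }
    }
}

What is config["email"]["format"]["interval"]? True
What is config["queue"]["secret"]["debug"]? True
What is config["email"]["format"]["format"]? "us-east-1"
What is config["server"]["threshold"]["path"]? "/var/log"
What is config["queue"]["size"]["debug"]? "localhost"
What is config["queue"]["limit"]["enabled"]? True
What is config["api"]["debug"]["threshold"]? "eu-west-1"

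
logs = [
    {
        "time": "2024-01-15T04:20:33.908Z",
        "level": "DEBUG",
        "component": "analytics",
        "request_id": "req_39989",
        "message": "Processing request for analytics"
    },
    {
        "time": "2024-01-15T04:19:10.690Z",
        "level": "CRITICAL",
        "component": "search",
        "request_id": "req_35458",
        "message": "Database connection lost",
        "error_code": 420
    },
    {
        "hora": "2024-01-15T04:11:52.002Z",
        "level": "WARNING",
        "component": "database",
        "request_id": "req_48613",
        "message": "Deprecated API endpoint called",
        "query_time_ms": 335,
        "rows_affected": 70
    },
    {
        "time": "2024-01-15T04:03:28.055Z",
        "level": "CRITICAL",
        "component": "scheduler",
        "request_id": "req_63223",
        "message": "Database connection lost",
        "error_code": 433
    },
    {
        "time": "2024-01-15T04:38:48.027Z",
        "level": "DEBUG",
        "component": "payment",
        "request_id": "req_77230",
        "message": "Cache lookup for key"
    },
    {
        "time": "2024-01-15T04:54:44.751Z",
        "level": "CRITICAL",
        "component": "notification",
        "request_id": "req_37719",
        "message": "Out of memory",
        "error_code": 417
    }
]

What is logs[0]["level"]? "DEBUG"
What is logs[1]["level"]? "CRITICAL"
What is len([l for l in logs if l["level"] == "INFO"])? 0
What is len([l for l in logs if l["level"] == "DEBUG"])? 2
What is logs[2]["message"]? "Deprecated API endpoint called"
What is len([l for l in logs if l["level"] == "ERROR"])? 0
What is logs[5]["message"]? "Out of memory"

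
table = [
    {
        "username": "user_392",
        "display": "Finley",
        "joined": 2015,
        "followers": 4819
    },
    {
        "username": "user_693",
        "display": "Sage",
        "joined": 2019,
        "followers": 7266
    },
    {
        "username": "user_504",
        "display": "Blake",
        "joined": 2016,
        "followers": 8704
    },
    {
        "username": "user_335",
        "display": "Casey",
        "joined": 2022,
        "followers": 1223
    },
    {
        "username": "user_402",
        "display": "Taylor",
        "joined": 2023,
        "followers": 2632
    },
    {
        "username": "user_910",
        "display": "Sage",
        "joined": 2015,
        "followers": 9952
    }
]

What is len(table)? 6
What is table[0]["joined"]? 2015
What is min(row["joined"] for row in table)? 2015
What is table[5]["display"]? "Sage"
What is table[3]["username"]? "user_335"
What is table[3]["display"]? "Casey"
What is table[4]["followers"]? 2632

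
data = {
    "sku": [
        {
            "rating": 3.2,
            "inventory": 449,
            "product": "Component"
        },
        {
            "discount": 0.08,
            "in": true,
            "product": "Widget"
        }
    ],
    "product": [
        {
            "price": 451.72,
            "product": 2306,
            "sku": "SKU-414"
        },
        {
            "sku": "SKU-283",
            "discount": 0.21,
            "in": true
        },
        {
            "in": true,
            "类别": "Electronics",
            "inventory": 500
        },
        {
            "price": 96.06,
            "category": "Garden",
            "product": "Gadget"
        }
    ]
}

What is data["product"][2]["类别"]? "Electronics"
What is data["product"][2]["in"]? True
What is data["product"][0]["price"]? 451.72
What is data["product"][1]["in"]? True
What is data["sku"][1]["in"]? True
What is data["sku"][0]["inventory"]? 449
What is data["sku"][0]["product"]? "Component"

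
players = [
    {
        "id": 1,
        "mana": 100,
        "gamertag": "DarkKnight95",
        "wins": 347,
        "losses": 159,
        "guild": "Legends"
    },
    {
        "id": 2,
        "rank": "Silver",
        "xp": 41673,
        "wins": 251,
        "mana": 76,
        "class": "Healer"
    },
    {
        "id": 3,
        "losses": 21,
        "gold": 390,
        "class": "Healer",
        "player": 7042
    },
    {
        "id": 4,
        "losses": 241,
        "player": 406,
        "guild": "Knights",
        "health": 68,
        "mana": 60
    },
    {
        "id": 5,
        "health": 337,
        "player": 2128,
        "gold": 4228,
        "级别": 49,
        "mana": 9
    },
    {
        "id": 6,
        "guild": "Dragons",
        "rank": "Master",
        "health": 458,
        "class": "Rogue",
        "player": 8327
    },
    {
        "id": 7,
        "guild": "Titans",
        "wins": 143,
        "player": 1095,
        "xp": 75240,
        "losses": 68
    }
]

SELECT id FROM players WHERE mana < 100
[2, 4, 5]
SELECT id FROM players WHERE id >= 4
[4, 5, 6, 7]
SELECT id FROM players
[1, 2, 3, 4, 5, 6, 7]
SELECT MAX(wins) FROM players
347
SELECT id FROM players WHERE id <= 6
[1, 2, 3, 4, 5, 6]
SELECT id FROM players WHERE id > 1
[2, 3, 4, 5, 6, 7]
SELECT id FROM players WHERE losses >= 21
[1, 3, 4, 7]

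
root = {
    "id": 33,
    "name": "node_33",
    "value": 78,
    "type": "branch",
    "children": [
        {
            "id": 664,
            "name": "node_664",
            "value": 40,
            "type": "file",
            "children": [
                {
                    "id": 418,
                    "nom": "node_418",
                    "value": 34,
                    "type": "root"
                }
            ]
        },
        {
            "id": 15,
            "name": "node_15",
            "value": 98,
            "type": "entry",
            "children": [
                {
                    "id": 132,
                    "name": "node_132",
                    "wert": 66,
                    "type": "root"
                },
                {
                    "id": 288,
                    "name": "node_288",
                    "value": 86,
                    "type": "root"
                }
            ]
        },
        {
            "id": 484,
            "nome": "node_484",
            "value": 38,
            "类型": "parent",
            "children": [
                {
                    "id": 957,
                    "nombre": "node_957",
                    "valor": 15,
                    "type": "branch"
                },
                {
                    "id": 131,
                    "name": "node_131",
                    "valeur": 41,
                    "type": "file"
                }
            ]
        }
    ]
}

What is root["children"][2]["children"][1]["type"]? "file"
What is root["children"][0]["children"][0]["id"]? 418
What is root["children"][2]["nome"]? "node_484"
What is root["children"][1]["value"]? 98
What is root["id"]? 33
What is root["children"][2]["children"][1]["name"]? "node_131"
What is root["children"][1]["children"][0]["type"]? "root"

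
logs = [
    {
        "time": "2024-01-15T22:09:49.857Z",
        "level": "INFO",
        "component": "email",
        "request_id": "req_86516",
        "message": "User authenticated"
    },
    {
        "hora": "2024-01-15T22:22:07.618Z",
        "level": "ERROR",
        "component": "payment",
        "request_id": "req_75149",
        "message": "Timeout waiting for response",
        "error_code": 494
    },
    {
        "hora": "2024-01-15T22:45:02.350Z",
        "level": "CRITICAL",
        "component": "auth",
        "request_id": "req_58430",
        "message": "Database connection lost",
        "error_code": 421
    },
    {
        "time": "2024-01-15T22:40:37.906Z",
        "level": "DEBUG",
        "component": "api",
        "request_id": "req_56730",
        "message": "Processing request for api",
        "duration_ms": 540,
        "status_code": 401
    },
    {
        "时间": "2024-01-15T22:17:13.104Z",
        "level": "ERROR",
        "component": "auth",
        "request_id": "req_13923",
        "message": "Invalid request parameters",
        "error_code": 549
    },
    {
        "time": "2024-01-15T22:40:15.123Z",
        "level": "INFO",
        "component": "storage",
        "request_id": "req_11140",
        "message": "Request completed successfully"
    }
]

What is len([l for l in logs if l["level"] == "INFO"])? 2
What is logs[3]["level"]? "DEBUG"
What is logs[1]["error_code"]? 494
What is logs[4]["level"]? "ERROR"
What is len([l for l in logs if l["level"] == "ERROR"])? 2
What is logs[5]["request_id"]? "req_11140"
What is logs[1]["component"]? "payment"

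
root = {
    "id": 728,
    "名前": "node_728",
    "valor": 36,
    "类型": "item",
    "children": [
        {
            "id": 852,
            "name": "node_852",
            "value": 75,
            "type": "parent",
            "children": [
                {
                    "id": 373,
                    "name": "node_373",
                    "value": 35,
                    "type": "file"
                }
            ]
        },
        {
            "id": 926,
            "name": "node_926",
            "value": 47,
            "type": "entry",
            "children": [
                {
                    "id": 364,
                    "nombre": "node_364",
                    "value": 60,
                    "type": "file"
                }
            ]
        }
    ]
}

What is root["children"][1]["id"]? 926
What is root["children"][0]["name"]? "node_852"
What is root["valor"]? 36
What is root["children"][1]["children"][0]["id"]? 364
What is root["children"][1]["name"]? "node_926"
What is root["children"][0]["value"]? 75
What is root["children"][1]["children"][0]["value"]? 60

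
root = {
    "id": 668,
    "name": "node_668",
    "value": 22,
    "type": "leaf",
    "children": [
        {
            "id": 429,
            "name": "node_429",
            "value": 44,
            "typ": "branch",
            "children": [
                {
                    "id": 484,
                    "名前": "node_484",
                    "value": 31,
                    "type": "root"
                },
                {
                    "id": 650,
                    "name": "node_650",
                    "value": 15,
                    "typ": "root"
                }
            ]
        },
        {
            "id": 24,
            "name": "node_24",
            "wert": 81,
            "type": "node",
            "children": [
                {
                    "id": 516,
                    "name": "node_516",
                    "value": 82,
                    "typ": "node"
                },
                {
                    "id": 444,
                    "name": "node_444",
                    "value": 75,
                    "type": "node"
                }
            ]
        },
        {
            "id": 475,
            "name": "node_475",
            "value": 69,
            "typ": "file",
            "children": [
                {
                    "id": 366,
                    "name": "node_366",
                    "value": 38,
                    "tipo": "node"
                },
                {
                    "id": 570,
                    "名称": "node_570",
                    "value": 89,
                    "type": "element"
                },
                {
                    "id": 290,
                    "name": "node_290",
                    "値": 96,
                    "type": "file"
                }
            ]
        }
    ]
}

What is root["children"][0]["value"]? 44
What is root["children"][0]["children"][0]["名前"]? "node_484"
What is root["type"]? "leaf"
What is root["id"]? 668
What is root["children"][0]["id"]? 429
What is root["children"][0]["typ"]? "branch"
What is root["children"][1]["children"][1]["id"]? 444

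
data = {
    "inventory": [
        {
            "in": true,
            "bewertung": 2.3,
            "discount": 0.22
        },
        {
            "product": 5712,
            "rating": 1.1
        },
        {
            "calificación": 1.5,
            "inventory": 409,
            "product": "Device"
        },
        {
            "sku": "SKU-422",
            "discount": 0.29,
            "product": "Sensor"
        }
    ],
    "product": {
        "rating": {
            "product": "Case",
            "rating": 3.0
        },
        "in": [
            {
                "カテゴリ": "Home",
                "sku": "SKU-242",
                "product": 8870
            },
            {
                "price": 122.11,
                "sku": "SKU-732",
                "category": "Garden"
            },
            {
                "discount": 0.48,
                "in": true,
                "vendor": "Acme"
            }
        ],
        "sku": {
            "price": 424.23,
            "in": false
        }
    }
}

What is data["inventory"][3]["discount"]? 0.29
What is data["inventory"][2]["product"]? "Device"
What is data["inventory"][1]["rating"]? 1.1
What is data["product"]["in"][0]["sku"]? "SKU-242"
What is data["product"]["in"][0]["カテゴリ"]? "Home"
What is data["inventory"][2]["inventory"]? 409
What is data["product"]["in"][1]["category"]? "Garden"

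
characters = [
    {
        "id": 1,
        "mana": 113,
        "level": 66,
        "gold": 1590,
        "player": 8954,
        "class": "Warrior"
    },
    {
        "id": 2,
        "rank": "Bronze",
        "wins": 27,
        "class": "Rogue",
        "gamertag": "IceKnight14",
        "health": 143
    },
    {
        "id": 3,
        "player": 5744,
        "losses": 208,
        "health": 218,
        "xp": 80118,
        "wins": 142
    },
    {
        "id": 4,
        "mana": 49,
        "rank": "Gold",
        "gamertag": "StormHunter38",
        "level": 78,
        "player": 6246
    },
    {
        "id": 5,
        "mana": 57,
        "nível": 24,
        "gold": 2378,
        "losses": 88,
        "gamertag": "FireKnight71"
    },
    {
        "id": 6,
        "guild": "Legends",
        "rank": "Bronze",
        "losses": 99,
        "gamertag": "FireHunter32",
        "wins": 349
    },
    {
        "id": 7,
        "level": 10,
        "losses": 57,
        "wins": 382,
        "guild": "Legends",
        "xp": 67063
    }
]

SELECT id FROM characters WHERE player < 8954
[3, 4]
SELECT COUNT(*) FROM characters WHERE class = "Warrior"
1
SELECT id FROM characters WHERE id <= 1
[1]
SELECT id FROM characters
[1, 2, 3, 4, 5, 6, 7]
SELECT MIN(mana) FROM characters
49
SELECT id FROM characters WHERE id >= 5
[5, 6, 7]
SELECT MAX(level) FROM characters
78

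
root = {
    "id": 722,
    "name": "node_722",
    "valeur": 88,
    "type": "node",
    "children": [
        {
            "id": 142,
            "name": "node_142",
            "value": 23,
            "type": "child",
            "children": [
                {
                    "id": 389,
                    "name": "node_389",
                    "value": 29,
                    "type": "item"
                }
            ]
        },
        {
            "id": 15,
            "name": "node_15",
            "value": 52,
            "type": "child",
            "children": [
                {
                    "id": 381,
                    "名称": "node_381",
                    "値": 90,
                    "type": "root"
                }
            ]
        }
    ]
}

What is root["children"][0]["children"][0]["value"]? 29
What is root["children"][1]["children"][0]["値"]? 90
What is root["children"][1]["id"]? 15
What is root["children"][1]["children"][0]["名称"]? "node_381"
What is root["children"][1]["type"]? "child"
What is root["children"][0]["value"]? 23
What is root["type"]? "node"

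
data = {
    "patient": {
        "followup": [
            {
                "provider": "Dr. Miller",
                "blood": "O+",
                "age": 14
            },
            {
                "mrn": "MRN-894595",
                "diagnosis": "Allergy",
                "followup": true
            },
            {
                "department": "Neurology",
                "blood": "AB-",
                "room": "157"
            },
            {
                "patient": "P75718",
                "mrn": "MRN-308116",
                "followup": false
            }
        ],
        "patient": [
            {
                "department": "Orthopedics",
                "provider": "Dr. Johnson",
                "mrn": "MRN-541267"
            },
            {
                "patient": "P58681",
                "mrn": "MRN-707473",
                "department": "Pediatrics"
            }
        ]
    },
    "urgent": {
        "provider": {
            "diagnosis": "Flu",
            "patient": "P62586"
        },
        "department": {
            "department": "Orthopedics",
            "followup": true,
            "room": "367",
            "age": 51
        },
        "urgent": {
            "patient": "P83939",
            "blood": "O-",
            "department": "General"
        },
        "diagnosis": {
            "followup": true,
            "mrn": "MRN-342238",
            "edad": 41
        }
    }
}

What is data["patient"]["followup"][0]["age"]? 14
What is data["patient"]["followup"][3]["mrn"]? "MRN-308116"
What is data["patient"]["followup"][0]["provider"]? "Dr. Miller"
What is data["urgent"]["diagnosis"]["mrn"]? "MRN-342238"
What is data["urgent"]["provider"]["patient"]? "P62586"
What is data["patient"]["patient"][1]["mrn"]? "MRN-707473"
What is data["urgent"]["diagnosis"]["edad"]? 41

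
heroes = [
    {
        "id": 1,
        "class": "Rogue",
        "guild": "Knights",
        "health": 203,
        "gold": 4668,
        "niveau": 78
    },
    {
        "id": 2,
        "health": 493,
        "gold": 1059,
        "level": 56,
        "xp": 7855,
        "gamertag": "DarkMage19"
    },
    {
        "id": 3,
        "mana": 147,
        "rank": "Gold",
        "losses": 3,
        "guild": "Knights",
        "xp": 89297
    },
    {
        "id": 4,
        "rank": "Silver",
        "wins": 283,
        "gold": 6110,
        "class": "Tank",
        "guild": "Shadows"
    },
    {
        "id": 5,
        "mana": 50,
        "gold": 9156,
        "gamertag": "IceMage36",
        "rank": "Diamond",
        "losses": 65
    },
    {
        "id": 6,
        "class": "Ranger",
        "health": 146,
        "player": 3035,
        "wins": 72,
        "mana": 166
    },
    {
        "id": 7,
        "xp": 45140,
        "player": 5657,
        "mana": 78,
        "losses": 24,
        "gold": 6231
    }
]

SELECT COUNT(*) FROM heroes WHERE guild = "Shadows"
1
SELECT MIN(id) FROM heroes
1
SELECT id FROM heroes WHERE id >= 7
[7]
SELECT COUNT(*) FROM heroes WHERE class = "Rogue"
1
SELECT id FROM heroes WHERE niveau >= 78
[1]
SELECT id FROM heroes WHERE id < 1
[]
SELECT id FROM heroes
[1, 2, 3, 4, 5, 6, 7]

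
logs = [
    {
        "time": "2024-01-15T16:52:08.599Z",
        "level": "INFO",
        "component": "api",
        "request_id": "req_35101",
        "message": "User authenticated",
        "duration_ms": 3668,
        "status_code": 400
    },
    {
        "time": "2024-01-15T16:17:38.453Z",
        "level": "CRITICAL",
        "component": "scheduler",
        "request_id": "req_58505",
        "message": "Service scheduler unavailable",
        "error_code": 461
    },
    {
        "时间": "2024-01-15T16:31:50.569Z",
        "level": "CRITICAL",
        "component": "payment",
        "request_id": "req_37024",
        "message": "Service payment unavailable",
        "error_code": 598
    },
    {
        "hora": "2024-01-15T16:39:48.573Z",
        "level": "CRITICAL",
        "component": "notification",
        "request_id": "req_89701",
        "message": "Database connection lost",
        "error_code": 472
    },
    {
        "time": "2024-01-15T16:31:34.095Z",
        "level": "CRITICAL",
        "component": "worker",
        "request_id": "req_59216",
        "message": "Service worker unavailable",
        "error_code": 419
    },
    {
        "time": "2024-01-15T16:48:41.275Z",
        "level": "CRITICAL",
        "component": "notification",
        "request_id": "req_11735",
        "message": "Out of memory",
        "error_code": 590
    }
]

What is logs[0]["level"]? "INFO"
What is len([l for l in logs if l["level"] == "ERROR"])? 0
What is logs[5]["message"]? "Out of memory"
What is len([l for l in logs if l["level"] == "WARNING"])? 0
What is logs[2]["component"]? "payment"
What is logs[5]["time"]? "2024-01-15T16:48:41.275Z"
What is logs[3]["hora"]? "2024-01-15T16:39:48.573Z"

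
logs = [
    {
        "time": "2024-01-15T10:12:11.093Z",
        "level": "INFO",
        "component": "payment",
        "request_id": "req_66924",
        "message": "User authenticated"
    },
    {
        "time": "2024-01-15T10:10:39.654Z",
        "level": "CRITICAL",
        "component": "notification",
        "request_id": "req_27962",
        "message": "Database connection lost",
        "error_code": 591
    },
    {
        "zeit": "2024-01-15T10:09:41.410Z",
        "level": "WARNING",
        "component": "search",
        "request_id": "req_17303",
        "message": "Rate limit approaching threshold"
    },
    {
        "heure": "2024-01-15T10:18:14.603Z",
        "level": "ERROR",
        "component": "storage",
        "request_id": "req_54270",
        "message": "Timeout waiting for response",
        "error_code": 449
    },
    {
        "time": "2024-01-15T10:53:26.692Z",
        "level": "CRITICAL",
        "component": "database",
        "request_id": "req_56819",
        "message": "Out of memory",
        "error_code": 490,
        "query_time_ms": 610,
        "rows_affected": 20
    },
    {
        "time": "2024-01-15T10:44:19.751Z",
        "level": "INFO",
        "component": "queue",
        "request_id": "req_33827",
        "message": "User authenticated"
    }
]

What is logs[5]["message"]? "User authenticated"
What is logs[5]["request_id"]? "req_33827"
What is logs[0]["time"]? "2024-01-15T10:12:11.093Z"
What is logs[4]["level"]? "CRITICAL"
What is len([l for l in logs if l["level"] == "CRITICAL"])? 2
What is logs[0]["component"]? "payment"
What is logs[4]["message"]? "Out of memory"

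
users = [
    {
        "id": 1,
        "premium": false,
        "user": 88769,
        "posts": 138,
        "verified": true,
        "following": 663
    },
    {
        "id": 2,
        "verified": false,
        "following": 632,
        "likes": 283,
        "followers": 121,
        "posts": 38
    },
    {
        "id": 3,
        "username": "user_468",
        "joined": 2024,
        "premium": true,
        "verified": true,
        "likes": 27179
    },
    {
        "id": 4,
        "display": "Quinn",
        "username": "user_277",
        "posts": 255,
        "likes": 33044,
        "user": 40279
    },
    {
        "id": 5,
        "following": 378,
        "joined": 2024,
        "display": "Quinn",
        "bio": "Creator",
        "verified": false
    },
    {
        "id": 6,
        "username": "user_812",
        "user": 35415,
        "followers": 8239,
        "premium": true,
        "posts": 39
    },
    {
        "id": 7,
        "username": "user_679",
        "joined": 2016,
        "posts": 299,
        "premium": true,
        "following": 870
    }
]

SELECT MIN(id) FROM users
1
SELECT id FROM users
[1, 2, 3, 4, 5, 6, 7]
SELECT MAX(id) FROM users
7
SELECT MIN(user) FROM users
35415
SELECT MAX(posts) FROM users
299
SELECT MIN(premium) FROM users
False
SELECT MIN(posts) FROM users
38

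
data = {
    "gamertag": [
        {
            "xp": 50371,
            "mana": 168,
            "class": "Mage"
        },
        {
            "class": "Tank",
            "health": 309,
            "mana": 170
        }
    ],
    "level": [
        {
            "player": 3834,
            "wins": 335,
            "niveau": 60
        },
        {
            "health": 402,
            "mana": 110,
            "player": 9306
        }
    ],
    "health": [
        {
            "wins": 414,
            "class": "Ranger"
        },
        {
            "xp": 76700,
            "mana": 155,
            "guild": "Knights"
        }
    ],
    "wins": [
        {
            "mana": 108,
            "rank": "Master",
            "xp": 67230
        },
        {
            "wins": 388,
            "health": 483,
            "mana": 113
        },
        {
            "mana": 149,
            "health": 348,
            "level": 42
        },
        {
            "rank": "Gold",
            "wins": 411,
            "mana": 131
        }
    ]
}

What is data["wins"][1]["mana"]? 113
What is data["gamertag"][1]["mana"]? 170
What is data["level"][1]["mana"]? 110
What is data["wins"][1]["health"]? 483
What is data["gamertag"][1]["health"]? 309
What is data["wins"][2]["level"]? 42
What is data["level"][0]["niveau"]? 60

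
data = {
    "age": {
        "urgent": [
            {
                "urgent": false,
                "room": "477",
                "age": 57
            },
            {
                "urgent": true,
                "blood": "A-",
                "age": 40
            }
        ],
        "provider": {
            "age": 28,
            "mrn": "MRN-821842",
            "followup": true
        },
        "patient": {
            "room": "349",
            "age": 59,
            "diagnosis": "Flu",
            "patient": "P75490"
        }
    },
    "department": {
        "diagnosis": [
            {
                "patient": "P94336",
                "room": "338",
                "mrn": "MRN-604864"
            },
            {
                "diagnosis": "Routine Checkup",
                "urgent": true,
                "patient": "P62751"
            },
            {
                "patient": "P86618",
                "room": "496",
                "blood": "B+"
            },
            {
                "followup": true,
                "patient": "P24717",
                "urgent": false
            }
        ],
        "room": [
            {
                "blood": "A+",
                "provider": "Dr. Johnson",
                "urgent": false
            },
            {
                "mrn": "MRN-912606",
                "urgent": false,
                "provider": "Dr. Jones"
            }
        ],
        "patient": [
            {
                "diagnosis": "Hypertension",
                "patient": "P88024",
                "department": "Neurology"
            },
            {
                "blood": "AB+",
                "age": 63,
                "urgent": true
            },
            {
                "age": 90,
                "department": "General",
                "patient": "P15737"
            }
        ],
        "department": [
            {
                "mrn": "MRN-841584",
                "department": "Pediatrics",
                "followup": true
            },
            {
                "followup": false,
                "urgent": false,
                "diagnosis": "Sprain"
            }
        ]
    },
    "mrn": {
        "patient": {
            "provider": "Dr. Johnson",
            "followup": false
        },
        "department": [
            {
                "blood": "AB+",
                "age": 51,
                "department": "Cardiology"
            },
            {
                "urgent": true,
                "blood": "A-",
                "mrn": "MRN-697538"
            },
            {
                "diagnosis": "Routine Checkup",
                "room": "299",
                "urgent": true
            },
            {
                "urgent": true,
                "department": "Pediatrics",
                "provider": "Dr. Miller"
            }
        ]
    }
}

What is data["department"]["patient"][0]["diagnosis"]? "Hypertension"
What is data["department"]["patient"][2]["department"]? "General"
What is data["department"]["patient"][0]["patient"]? "P88024"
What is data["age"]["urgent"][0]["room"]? "477"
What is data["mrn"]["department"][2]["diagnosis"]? "Routine Checkup"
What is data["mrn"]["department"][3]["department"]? "Pediatrics"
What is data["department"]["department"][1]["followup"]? False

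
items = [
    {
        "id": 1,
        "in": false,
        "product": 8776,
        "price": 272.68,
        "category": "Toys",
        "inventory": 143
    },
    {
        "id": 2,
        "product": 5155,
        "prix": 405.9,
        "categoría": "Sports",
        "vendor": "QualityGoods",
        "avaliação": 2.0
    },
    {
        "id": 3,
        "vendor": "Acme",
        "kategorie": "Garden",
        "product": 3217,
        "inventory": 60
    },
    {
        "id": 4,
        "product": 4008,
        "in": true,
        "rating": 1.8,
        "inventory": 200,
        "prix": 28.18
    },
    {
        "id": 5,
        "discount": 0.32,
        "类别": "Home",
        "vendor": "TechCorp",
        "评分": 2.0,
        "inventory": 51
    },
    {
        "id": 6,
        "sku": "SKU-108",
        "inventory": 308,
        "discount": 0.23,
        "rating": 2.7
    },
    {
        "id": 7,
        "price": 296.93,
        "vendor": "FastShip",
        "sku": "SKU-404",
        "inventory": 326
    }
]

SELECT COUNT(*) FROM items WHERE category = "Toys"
1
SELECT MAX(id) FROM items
7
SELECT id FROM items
[1, 2, 3, 4, 5, 6, 7]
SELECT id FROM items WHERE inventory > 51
[1, 3, 4, 6, 7]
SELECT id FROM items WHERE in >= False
[1, 4]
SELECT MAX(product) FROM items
8776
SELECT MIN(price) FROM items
272.68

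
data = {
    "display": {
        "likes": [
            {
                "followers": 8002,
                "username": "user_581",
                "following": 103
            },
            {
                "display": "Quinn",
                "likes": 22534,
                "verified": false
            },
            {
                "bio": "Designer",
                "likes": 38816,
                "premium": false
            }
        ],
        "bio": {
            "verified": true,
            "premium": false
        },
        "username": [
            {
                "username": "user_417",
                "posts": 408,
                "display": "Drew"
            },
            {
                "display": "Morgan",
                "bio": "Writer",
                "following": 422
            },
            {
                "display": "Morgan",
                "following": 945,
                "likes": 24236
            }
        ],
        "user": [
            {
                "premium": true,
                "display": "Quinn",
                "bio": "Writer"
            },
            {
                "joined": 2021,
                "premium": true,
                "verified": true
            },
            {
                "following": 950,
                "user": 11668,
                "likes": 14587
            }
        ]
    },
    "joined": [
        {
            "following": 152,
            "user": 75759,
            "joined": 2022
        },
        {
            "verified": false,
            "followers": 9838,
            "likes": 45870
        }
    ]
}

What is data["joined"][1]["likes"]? 45870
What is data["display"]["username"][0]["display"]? "Drew"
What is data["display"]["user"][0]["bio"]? "Writer"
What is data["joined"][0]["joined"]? 2022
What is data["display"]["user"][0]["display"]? "Quinn"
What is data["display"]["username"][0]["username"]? "user_417"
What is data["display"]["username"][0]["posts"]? 408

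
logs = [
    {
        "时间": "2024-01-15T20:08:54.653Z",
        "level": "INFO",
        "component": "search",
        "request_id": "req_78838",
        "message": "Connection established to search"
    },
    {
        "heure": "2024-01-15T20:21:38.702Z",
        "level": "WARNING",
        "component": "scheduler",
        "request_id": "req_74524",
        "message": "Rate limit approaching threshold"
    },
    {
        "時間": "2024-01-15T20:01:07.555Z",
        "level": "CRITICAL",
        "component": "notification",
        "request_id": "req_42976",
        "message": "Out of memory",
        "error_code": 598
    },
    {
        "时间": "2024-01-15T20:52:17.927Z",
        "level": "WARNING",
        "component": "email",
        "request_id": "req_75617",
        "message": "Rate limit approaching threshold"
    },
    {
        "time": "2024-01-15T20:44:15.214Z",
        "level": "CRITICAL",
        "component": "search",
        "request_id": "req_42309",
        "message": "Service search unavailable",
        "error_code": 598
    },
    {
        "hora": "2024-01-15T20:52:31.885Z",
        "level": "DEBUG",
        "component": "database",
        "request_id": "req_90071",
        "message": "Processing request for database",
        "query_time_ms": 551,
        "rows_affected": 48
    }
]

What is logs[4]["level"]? "CRITICAL"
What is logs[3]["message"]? "Rate limit approaching threshold"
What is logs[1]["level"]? "WARNING"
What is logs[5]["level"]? "DEBUG"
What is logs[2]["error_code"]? 598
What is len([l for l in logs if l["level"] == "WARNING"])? 2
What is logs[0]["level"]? "INFO"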